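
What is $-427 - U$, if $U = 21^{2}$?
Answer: $-868$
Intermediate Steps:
$U = 441$
$-427 - U = -427 - 441 = -868$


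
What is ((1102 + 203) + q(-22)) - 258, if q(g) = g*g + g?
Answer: 1509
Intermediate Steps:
q(g) = g + g² (q(g) = g² + g = g + g²)
((1102 + 203) + q(-22)) - 258 = ((1102 + 203) - 22*(1 - 22)) - 258 = (1305 - 22*(-21)) - 258 = (1305 + 462) - 258 = 1767 - 258 = 1509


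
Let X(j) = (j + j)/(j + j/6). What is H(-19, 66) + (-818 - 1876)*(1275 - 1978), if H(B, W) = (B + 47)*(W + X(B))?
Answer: 1895778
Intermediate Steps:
X(j) = 12/7 (X(j) = (2*j)/(j + j*(1/6)) = (2*j)/(j + j/6) = (2*j)/((7*j/6)) = (2*j)*(6/(7*j)) = 12/7)
H(B, W) = (47 + B)*(12/7 + W) (H(B, W) = (B + 47)*(W + 12/7) = (47 + B)*(12/7 + W))
H(-19, 66) + (-818 - 1876)*(1275 - 1978) = (564/7 + 47*66 + (12/7)*(-19) - 19*66) + (-818 - 1876)*(1275 - 1978) = (564/7 + 3102 - 228/7 - 1254) - 2694*(-703) = 1896 + 1893882 = 1895778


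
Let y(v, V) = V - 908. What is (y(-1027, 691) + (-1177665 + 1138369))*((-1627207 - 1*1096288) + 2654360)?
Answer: 2731731255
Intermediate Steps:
y(v, V) = -908 + V
(y(-1027, 691) + (-1177665 + 1138369))*((-1627207 - 1*1096288) + 2654360) = ((-908 + 691) + (-1177665 + 1138369))*((-1627207 - 1*1096288) + 2654360) = (-217 - 39296)*((-1627207 - 1096288) + 2654360) = -39513*(-2723495 + 2654360) = -39513*(-69135) = 2731731255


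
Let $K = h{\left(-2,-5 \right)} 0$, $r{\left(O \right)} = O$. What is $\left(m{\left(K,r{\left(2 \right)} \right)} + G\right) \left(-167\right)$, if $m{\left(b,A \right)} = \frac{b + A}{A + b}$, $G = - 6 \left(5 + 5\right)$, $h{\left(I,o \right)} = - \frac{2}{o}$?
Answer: $9853$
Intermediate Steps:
$G = -60$ ($G = \left(-6\right) 10 = -60$)
$K = 0$ ($K = - \frac{2}{-5} \cdot 0 = \left(-2\right) \left(- \frac{1}{5}\right) 0 = \frac{2}{5} \cdot 0 = 0$)
$m{\left(b,A \right)} = 1$ ($m{\left(b,A \right)} = \frac{A + b}{A + b} = 1$)
$\left(m{\left(K,r{\left(2 \right)} \right)} + G\right) \left(-167\right) = \left(1 - 60\right) \left(-167\right) = \left(-59\right) \left(-167\right) = 9853$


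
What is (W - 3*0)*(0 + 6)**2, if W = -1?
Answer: -36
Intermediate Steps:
(W - 3*0)*(0 + 6)**2 = (-1 - 3*0)*(0 + 6)**2 = (-1 + 0)*6**2 = -1*36 = -36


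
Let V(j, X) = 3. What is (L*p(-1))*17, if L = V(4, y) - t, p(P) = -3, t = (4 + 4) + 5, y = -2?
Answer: 510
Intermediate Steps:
t = 13 (t = 8 + 5 = 13)
L = -10 (L = 3 - 1*13 = 3 - 13 = -10)
(L*p(-1))*17 = -10*(-3)*17 = 30*17 = 510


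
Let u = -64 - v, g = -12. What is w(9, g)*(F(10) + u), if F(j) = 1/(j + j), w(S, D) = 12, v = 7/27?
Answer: -34673/45 ≈ -770.51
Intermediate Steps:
v = 7/27 (v = 7*(1/27) = 7/27 ≈ 0.25926)
u = -1735/27 (u = -64 - 1*7/27 = -64 - 7/27 = -1735/27 ≈ -64.259)
F(j) = 1/(2*j)
w(9, g)*(F(10) + u) = 12*((½)/10 - 1735/27) = 12*((½)*(⅒) - 1735/27) = 12*(1/20 - 1735/27) = 12*(-34673/540) = -34673/45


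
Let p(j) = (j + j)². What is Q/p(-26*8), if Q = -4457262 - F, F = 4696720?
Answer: -4576991/86528 ≈ -52.896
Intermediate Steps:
p(j) = 4*j² (p(j) = (2*j)² = 4*j²)
Q = -9153982 (Q = -4457262 - 1*4696720 = -4457262 - 4696720 = -9153982)
Q/p(-26*8) = -9153982/(4*(-26*8)²) = -9153982/(4*(-208)²) = -9153982/(4*43264) = -9153982/173056 = -9153982*1/173056 = -4576991/86528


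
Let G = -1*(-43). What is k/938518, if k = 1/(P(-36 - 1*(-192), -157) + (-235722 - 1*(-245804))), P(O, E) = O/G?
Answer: 1/9465543332 ≈ 1.0565e-10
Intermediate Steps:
G = 43
P(O, E) = O/43
k = 43/433682 (k = 1/((-36 - 1*(-192))/43 + (-235722 - 1*(-245804))) = 1/((-36 + 192)/43 + (-235722 + 245804)) = 1/((1/43)*156 + 10082) = 1/(156/43 + 10082) = 1/(433682/43) = 43/433682 ≈ 9.9151e-5)
k/938518 = (43/433682)/938518 = (43/433682)*(1/938518) = 1/9465543332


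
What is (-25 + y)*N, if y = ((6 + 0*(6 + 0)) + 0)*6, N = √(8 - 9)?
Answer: 11*I ≈ 11.0*I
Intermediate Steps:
N = I (N = √(-1) = I ≈ 1.0*I)
y = 36 (y = ((6 + 0*6) + 0)*6 = ((6 + 0) + 0)*6 = (6 + 0)*6 = 6*6 = 36)
(-25 + y)*N = (-25 + 36)*I = 11*I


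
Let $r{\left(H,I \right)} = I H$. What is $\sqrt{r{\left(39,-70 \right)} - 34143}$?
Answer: $3 i \sqrt{4097} \approx 192.02 i$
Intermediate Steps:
$r{\left(H,I \right)} = H I$
$\sqrt{r{\left(39,-70 \right)} - 34143} = \sqrt{39 \left(-70\right) - 34143} = \sqrt{-2730 - 34143} = \sqrt{-36873} = 3 i \sqrt{4097}$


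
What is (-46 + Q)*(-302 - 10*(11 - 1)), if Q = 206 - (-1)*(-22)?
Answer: -55476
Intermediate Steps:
Q = 184 (Q = 206 - 1*22 = 206 - 22 = 184)
(-46 + Q)*(-302 - 10*(11 - 1)) = (-46 + 184)*(-302 - 10*(11 - 1)) = 138*(-302 - 10*10) = 138*(-302 - 100) = 138*(-402) = -55476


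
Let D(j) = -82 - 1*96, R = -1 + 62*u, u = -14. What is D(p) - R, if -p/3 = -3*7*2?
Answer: 691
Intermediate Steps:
p = 126 (p = -3*(-3*7)*2 = -(-63)*2 = -3*(-42) = 126)
R = -869 (R = -1 + 62*(-14) = -1 - 868 = -869)
D(j) = -178 (D(j) = -82 - 96 = -178)
D(p) - R = -178 - 1*(-869) = -178 + 869 = 691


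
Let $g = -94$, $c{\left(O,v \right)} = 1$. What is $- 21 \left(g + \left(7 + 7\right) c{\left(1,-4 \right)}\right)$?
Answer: $1680$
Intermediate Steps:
$- 21 \left(g + \left(7 + 7\right) c{\left(1,-4 \right)}\right) = - 21 \left(-94 + \left(7 + 7\right) 1\right) = - 21 \left(-94 + 14 \cdot 1\right) = - 21 \left(-94 + 14\right) = \left(-21\right) \left(-80\right) = 1680$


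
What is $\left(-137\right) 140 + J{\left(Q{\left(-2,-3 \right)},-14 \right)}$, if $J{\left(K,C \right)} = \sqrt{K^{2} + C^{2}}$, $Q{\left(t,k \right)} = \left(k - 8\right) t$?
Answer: $-19180 + 2 \sqrt{170} \approx -19154.0$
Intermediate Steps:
$Q{\left(t,k \right)} = t \left(-8 + k\right)$ ($Q{\left(t,k \right)} = \left(k - 8\right) t = \left(-8 + k\right) t = t \left(-8 + k\right)$)
$J{\left(K,C \right)} = \sqrt{C^{2} + K^{2}}$
$\left(-137\right) 140 + J{\left(Q{\left(-2,-3 \right)},-14 \right)} = \left(-137\right) 140 + \sqrt{\left(-14\right)^{2} + \left(- 2 \left(-8 - 3\right)\right)^{2}} = -19180 + \sqrt{196 + \left(\left(-2\right) \left(-11\right)\right)^{2}} = -19180 + \sqrt{196 + 22^{2}} = -19180 + \sqrt{196 + 484} = -19180 + \sqrt{680} = -19180 + 2 \sqrt{170}$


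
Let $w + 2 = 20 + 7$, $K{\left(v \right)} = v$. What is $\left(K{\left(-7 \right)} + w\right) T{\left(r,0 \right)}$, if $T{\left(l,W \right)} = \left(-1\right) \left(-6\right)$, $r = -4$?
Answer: $108$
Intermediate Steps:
$w = 25$ ($w = -2 + \left(20 + 7\right) = -2 + 27 = 25$)
$T{\left(l,W \right)} = 6$
$\left(K{\left(-7 \right)} + w\right) T{\left(r,0 \right)} = \left(-7 + 25\right) 6 = 18 \cdot 6 = 108$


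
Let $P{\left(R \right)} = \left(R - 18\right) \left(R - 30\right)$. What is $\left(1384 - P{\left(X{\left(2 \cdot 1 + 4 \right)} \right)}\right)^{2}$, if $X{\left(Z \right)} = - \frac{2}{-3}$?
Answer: $\frac{62094400}{81} \approx 7.666 \cdot 10^{5}$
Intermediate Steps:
$X{\left(Z \right)} = \frac{2}{3}$ ($X{\left(Z \right)} = \left(-2\right) \left(- \frac{1}{3}\right) = \frac{2}{3}$)
$P{\left(R \right)} = \left(-30 + R\right) \left(-18 + R\right)$ ($P{\left(R \right)} = \left(-18 + R\right) \left(-30 + R\right) = \left(-30 + R\right) \left(-18 + R\right)$)
$\left(1384 - P{\left(X{\left(2 \cdot 1 + 4 \right)} \right)}\right)^{2} = \left(1384 - \left(540 + \left(\frac{2}{3}\right)^{2} - 32\right)\right)^{2} = \left(1384 - \left(540 + \frac{4}{9} - 32\right)\right)^{2} = \left(1384 - \frac{4576}{9}\right)^{2} = \left(\frac{7880}{9}\right)^{2} = \frac{62094400}{81}$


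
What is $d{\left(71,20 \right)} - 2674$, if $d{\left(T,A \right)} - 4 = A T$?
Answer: $-1250$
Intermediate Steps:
$d{\left(T,A \right)} = 4 + A T$
$d{\left(71,20 \right)} - 2674 = \left(4 + 20 \cdot 71\right) - 2674 = \left(4 + 1420\right) - 2674 = 1424 - 2674 = -1250$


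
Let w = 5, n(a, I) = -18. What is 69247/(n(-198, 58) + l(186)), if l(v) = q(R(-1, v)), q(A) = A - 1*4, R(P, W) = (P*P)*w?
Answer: -69247/17 ≈ -4073.4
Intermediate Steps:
R(P, W) = 5*P**2 (R(P, W) = (P*P)*5 = P**2*5 = 5*P**2)
q(A) = -4 + A (q(A) = A - 4 = -4 + A)
l(v) = 1 (l(v) = -4 + 5*(-1)**2 = -4 + 5*1 = -4 + 5 = 1)
69247/(n(-198, 58) + l(186)) = 69247/(-18 + 1) = 69247/(-17) = 69247*(-1/17) = -69247/17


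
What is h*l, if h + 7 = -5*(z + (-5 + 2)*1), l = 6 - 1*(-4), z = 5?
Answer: -170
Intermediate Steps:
l = 10 (l = 6 + 4 = 10)
h = -17 (h = -7 - 5*(5 + (-5 + 2)*1) = -7 - 5*(5 - 3*1) = -7 - 5*(5 - 3) = -7 - 5*2 = -7 - 10 = -17)
h*l = -17*10 = -170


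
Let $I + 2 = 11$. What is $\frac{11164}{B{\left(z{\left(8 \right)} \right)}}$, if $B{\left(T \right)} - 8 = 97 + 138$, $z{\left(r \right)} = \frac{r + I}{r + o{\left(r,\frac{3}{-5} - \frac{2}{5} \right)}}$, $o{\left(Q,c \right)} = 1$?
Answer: $\frac{11164}{243} \approx 45.942$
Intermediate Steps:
$I = 9$ ($I = -2 + 11 = 9$)
$z{\left(r \right)} = \frac{9 + r}{1 + r}$ ($z{\left(r \right)} = \frac{r + 9}{r + 1} = \frac{9 + r}{1 + r}$)
$B{\left(T \right)} = 243$ ($B{\left(T \right)} = 8 + \left(97 + 138\right) = 8 + 235 = 243$)
$\frac{11164}{B{\left(z{\left(8 \right)} \right)}} = \frac{11164}{243}$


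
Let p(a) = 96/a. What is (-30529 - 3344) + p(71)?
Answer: -2404887/71 ≈ -33872.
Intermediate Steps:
(-30529 - 3344) + p(71) = (-30529 - 3344) + 96/71 = -33873 + 96*(1/71) = -33873 + 96/71 = -2404887/71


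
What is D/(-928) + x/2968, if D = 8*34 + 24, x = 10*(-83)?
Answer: -12881/21518 ≈ -0.59861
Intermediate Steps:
x = -830
D = 296 (D = 272 + 24 = 296)
D/(-928) + x/2968 = 296/(-928) - 830/2968 = 296*(-1/928) - 830*1/2968 = -37/116 - 415/1484 = -12881/21518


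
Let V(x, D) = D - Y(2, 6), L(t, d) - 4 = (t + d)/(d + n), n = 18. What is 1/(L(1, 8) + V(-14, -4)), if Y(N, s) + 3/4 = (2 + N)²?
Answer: -52/775 ≈ -0.067097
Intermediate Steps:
Y(N, s) = -¾ + (2 + N)²
L(t, d) = 4 + (d + t)/(18 + d) (L(t, d) = 4 + (t + d)/(d + 18) = 4 + (d + t)/(18 + d))
V(x, D) = -61/4 + D (V(x, D) = D - (-¾ + (2 + 2)²) = D - (-¾ + 4²) = D - (-¾ + 16) = D - 1*61/4 = D - 61/4 = -61/4 + D)
1/(L(1, 8) + V(-14, -4)) = 1/((72 + 1 + 5*8)/(18 + 8) + (-61/4 - 4)) = 1/((72 + 1 + 40)/26 - 77/4) = 1/((1/26)*113 - 77/4) = 1/(113/26 - 77/4) = 1/(-775/52) = -52/775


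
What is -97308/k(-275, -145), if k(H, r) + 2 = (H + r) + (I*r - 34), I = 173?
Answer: 97308/25541 ≈ 3.8099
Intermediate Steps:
k(H, r) = -36 + H + 174*r (k(H, r) = -2 + ((H + r) + (173*r - 34)) = -2 + ((H + r) + (-34 + 173*r)) = -2 + (-34 + H + 174*r) = -36 + H + 174*r)
-97308/k(-275, -145) = -97308/(-36 - 275 + 174*(-145)) = -97308/(-36 - 275 - 25230) = -97308/(-25541) = -97308*(-1/25541) = 97308/25541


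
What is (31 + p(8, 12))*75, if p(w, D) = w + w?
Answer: 3525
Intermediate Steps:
p(w, D) = 2*w
(31 + p(8, 12))*75 = (31 + 2*8)*75 = (31 + 16)*75 = 47*75 = 3525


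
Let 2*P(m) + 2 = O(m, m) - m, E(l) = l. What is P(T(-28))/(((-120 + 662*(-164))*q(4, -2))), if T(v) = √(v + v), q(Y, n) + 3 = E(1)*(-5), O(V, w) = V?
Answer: -1/869504 ≈ -1.1501e-6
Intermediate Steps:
q(Y, n) = -8 (q(Y, n) = -3 + 1*(-5) = -3 - 5 = -8)
T(v) = √2*√v (T(v) = √(2*v) = √2*√v)
P(m) = -1 (P(m) = -1 + (m - m)/2 = -1 + (½)*0 = -1 + 0 = -1)
P(T(-28))/(((-120 + 662*(-164))*q(4, -2))) = -1/((-120 + 662*(-164))*(-8)) = -1/((-120 - 108568)*(-8)) = -1/((-108688*(-8))) = -1/869504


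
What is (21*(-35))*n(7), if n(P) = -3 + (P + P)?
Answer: -8085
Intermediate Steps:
n(P) = -3 + 2*P
(21*(-35))*n(7) = (21*(-35))*(-3 + 2*7) = -735*(-3 + 14) = -735*11 = -8085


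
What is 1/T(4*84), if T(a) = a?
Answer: 1/336 ≈ 0.0029762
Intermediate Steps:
1/T(4*84) = 1/(4*84) = 1/336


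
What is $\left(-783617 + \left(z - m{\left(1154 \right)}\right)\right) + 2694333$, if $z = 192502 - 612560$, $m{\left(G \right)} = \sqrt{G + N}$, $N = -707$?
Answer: $1490658 - \sqrt{447} \approx 1.4906 \cdot 10^{6}$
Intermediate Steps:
$m{\left(G \right)} = \sqrt{-707 + G}$ ($m{\left(G \right)} = \sqrt{G - 707} = \sqrt{-707 + G}$)
$z = -420058$
$\left(-783617 + \left(z - m{\left(1154 \right)}\right)\right) + 2694333 = \left(-783617 - \left(420058 + \sqrt{-707 + 1154}\right)\right) + 2694333 = \left(-783617 - \left(420058 + \sqrt{447}\right)\right) + 2694333 = \left(-1203675 - \sqrt{447}\right) + 2694333 = 1490658 - \sqrt{447}$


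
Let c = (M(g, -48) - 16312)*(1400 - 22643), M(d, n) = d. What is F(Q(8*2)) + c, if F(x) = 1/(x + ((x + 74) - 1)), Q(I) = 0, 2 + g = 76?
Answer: 25180899883/73 ≈ 3.4494e+8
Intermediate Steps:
g = 74 (g = -2 + 76 = 74)
c = 344943834 (c = (74 - 16312)*(1400 - 22643) = -16238*(-21243) = 344943834)
F(x) = 1/(73 + 2*x) (F(x) = 1/(x + ((74 + x) - 1)) = 1/(x + (73 + x)) = 1/(73 + 2*x))
F(Q(8*2)) + c = 1/(73 + 2*0) + 344943834 = 1/(73 + 0) + 344943834 = 1/73 + 344943834 = 25180899883/73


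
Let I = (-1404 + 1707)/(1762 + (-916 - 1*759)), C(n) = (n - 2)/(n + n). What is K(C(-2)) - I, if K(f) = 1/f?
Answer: -72/29 ≈ -2.4828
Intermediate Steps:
C(n) = (-2 + n)/(2*n) (C(n) = (-2 + n)/((2*n)) = (-2 + n)*(1/(2*n)) = (-2 + n)/(2*n))
I = 101/29 (I = 303/(1762 + (-916 - 759)) = 303/(1762 - 1675) = 303/87 = 303*(1/87) = 101/29 ≈ 3.4828)
K(C(-2)) - I = 1/((½)*(-2 - 2)/(-2)) - 1*101/29 = 1/((½)*(-½)*(-4)) - 101/29 = 1/1 - 101/29 = 1 - 101/29 = -72/29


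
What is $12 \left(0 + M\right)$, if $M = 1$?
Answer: $12$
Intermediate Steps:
$12 \left(0 + M\right) = 12 \left(0 + 1\right) = 12 \cdot 1 = 12$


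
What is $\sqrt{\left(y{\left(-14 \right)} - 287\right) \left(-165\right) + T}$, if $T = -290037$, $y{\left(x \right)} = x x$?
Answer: $3 i \sqrt{30558} \approx 524.43 i$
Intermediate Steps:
$y{\left(x \right)} = x^{2}$
$\sqrt{\left(y{\left(-14 \right)} - 287\right) \left(-165\right) + T} = \sqrt{\left(\left(-14\right)^{2} - 287\right) \left(-165\right) - 290037} = \sqrt{\left(196 - 287\right) \left(-165\right) - 290037} = \sqrt{\left(-91\right) \left(-165\right) - 290037} = \sqrt{15015 - 290037} = \sqrt{-275022} = 3 i \sqrt{30558}$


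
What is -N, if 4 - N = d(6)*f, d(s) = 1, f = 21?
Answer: 17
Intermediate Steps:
N = -17 (N = 4 - 21 = -17)
-N = -1*(-17) = 17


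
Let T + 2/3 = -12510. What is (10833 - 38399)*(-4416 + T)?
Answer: 1399801480/3 ≈ 4.6660e+8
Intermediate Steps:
T = -37532/3 (T = -2/3 - 12510 = -37532/3 ≈ -12511.)
(10833 - 38399)*(-4416 + T) = (10833 - 38399)*(-4416 - 37532/3) = -27566*(-50780/3) = 1399801480/3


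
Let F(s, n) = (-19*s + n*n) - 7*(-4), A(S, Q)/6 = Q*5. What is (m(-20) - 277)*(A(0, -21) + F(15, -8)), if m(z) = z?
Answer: 244431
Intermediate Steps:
A(S, Q) = 30*Q (A(S, Q) = 6*(Q*5) = 6*(5*Q) = 30*Q)
F(s, n) = 28 + n**2 - 19*s (F(s, n) = (-19*s + n**2) + 28 = (n**2 - 19*s) + 28 = 28 + n**2 - 19*s)
(m(-20) - 277)*(A(0, -21) + F(15, -8)) = (-20 - 277)*(30*(-21) + (28 + (-8)**2 - 19*15)) = -297*(-630 + (28 + 64 - 285)) = -297*(-630 - 193) = -297*(-823) = 244431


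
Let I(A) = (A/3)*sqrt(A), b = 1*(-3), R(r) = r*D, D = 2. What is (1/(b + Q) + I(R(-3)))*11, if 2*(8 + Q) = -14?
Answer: -11/18 - 22*I*sqrt(6) ≈ -0.61111 - 53.889*I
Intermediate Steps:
R(r) = 2*r (R(r) = r*2 = 2*r)
Q = -15 (Q = -8 + (1/2)*(-14) = -8 - 7 = -15)
b = -3
I(A) = A**(3/2)/3 (I(A) = (A*(1/3))*sqrt(A) = (A/3)*sqrt(A) = A**(3/2)/3)
(1/(b + Q) + I(R(-3)))*11 = (1/(-3 - 15) + (2*(-3))**(3/2)/3)*11 = (1/(-18) + (-6)**(3/2)/3)*11 = (-1/18 + (-6*I*sqrt(6))/3)*11 = (-1/18 - 2*I*sqrt(6))*11 = -11/18 - 22*I*sqrt(6)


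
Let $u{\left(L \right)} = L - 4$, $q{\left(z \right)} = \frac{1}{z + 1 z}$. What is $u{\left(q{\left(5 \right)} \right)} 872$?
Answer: $- \frac{17004}{5} \approx -3400.8$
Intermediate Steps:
$q{\left(z \right)} = \frac{1}{2 z}$ ($q{\left(z \right)} = \frac{1}{z + z} = \frac{1}{2 z}$)
$u{\left(L \right)} = -4 + L$
$u{\left(q{\left(5 \right)} \right)} 872 = \left(-4 + \frac{1}{2 \cdot 5}\right) 872 = \left(-4 + \frac{1}{2} \cdot \frac{1}{5}\right) 872 = \left(-4 + \frac{1}{10}\right) 872 = \left(- \frac{39}{10}\right) 872 = - \frac{17004}{5}$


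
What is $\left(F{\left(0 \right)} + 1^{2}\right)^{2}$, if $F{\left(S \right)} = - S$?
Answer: $1$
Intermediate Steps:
$\left(F{\left(0 \right)} + 1^{2}\right)^{2} = \left(\left(-1\right) 0 + 1^{2}\right)^{2} = \left(0 + 1\right)^{2} = 1^{2} = 1$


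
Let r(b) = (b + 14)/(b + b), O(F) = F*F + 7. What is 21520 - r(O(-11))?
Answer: 2754489/128 ≈ 21519.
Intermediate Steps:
O(F) = 7 + F**2 (O(F) = F**2 + 7 = 7 + F**2)
r(b) = (14 + b)/(2*b) (r(b) = (14 + b)/((2*b)) = (14 + b)*(1/(2*b)) = (14 + b)/(2*b))
21520 - r(O(-11)) = 21520 - (14 + (7 + (-11)**2))/(2*(7 + (-11)**2)) = 21520 - (14 + (7 + 121))/(2*(7 + 121)) = 21520 - (14 + 128)/(2*128) = 21520 - 142/(2*128) = 21520 - 1*71/128 = 21520 - 71/128 = 2754489/128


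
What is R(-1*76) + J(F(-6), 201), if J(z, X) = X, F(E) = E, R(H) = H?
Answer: 125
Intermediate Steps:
R(-1*76) + J(F(-6), 201) = -1*76 + 201 = -76 + 201 = 125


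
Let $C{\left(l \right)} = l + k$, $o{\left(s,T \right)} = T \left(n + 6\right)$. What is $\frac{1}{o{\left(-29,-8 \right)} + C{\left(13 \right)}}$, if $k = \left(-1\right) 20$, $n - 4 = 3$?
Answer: $- \frac{1}{111} \approx -0.009009$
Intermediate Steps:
$n = 7$ ($n = 4 + 3 = 7$)
$k = -20$
$o{\left(s,T \right)} = 13 T$ ($o{\left(s,T \right)} = T \left(7 + 6\right) = T 13 = 13 T$)
$C{\left(l \right)} = -20 + l$ ($C{\left(l \right)} = l - 20 = -20 + l$)
$\frac{1}{o{\left(-29,-8 \right)} + C{\left(13 \right)}} = \frac{1}{13 \left(-8\right) + \left(-20 + 13\right)} = \frac{1}{-104 - 7} = \frac{1}{-111} = - \frac{1}{111}$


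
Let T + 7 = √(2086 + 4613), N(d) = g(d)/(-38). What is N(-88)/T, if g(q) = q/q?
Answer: -1/36100 - √6699/252700 ≈ -0.00035159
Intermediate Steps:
g(q) = 1
N(d) = -1/38 (N(d) = 1/(-38) = 1*(-1/38) = -1/38)
T = -7 + √6699 (T = -7 + √(2086 + 4613) = -7 + √6699 ≈ 74.847)
N(-88)/T = -1/(38*(-7 + √6699))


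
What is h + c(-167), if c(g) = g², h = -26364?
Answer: 1525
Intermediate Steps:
h + c(-167) = -26364 + (-167)² = -26364 + 27889 = 1525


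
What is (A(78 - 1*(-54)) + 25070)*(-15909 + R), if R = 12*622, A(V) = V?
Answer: -212830890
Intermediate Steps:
R = 7464
(A(78 - 1*(-54)) + 25070)*(-15909 + R) = ((78 - 1*(-54)) + 25070)*(-15909 + 7464) = ((78 + 54) + 25070)*(-8445) = (132 + 25070)*(-8445) = 25202*(-8445) = -212830890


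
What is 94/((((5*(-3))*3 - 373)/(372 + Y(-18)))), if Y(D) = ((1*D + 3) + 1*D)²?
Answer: -68667/209 ≈ -328.55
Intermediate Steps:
Y(D) = (3 + 2*D)² (Y(D) = ((D + 3) + D)² = ((3 + D) + D)² = (3 + 2*D)²)
94/((((5*(-3))*3 - 373)/(372 + Y(-18)))) = 94/((((5*(-3))*3 - 373)/(372 + (3 + 2*(-18))²))) = 94/(((-15*3 - 373)/(372 + (3 - 36)²))) = 94/(((-45 - 373)/(372 + (-33)²))) = 94/((-418/(372 + 1089))) = 94/((-418/1461)) = 94/((-418*1/1461)) = 94/(-418/1461) = 94*(-1461/418) = -68667/209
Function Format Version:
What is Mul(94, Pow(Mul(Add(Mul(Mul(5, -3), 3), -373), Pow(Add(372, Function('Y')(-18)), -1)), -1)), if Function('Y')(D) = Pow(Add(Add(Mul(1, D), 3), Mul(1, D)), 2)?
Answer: Rational(-68667, 209) ≈ -328.55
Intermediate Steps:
Function('Y')(D) = Pow(Add(3, Mul(2, D)), 2) (Function('Y')(D) = Pow(Add(Add(D, 3), D), 2) = Pow(Add(Add(3, D), D), 2) = Pow(Add(3, Mul(2, D)), 2))
Mul(94, Pow(Mul(Add(Mul(Mul(5, -3), 3), -373), Pow(Add(372, Function('Y')(-18)), -1)), -1)) = Mul(94, Pow(Mul(Add(Mul(Mul(5, -3), 3), -373), Pow(Add(372, Pow(Add(3, Mul(2, -18)), 2)), -1)), -1)) = Mul(94, Pow(Mul(Add(Mul(-15, 3), -373), Pow(Add(372, Pow(Add(3, -36), 2)), -1)), -1)) = Mul(94, Pow(Mul(Add(-45, -373), Pow(Add(372, Pow(-33, 2)), -1)), -1)) = Mul(94, Pow(Mul(-418, Pow(Add(372, 1089), -1)), -1)) = Mul(94, Pow(Mul(-418, Pow(1461, -1)), -1)) = Mul(94, Pow(Mul(-418, Rational(1, 1461)), -1)) = Mul(94, Pow(Rational(-418, 1461), -1)) = Mul(94, Rational(-1461, 418)) = Rational(-68667, 209)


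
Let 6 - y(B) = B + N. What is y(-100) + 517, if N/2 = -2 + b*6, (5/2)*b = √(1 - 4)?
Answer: 627 - 24*I*√3/5 ≈ 627.0 - 8.3138*I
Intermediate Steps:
b = 2*I*√3/5 (b = 2*√(1 - 4)/5 = 2*√(-3)/5 = 2*(I*√3)/5 = 2*I*√3/5 ≈ 0.69282*I)
N = -4 + 24*I*√3/5 (N = 2*(-2 + (2*I*√3/5)*6) = 2*(-2 + 12*I*√3/5) = -4 + 24*I*√3/5 ≈ -4.0 + 8.3138*I)
y(B) = 10 - B - 24*I*√3/5 (y(B) = 6 - (B + (-4 + 24*I*√3/5)) = 6 - (-4 + B + 24*I*√3/5) = 6 + (4 - B - 24*I*√3/5) = 10 - B - 24*I*√3/5)
y(-100) + 517 = (10 - 1*(-100) - 24*I*√3/5) + 517 = (10 + 100 - 24*I*√3/5) + 517 = (110 - 24*I*√3/5) + 517 = 627 - 24*I*√3/5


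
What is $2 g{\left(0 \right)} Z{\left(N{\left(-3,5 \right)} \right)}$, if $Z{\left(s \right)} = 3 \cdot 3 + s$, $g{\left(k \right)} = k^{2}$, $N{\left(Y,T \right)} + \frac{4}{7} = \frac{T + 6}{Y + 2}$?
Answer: $0$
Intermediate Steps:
$N{\left(Y,T \right)} = - \frac{4}{7} + \frac{6 + T}{2 + Y}$ ($N{\left(Y,T \right)} = - \frac{4}{7} + \frac{T + 6}{Y + 2} = - \frac{4}{7} + \frac{6 + T}{2 + Y}$)
$Z{\left(s \right)} = 9 + s$
$2 g{\left(0 \right)} Z{\left(N{\left(-3,5 \right)} \right)} = 2 \cdot 0^{2} \left(9 + \frac{34 - -12 + 7 \cdot 5}{7 \left(2 - 3\right)}\right) = 2 \cdot 0 \left(9 + \frac{34 + 12 + 35}{7 \left(-1\right)}\right) = 0 \left(9 + \frac{1}{7} \left(-1\right) 81\right) = 0 \left(9 - \frac{81}{7}\right) = 0 \left(- \frac{18}{7}\right) = 0$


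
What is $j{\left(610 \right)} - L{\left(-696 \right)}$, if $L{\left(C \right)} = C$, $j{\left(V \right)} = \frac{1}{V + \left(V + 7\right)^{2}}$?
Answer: $\frac{265384105}{381299} \approx 696.0$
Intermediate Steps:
$j{\left(V \right)} = \frac{1}{V + \left(7 + V\right)^{2}}$
$j{\left(610 \right)} - L{\left(-696 \right)} = \frac{1}{610 + \left(7 + 610\right)^{2}} - -696 = \frac{1}{610 + 617^{2}} + 696 = \frac{1}{610 + 380689} + 696 = \frac{1}{381299} + 696 = \frac{265384105}{381299}$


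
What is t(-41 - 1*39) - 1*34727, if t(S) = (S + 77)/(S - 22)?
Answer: -1180717/34 ≈ -34727.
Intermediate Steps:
t(S) = (77 + S)/(-22 + S)
t(-41 - 1*39) - 1*34727 = (77 + (-41 - 1*39))/(-22 + (-41 - 1*39)) - 1*34727 = (77 + (-41 - 39))/(-22 + (-41 - 39)) - 34727 = (77 - 80)/(-22 - 80) - 34727 = -3/(-102) - 34727 = -1/102*(-3) - 34727 = 1/34 - 34727 = -1180717/34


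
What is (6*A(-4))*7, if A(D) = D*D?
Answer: 672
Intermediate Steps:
A(D) = D²
(6*A(-4))*7 = (6*(-4)²)*7 = (6*16)*7 = 96*7 = 672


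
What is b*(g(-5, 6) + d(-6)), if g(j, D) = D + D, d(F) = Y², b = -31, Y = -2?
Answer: -496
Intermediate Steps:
d(F) = 4 (d(F) = (-2)² = 4)
g(j, D) = 2*D
b*(g(-5, 6) + d(-6)) = -31*(2*6 + 4) = -31*(12 + 4) = -31*16 = -496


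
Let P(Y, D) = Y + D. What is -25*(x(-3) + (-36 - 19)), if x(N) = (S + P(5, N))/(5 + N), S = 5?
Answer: 2575/2 ≈ 1287.5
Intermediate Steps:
P(Y, D) = D + Y
x(N) = (10 + N)/(5 + N) (x(N) = (5 + (N + 5))/(5 + N) = (5 + (5 + N))/(5 + N) = (10 + N)/(5 + N))
-25*(x(-3) + (-36 - 19)) = -25*((10 - 3)/(5 - 3) + (-36 - 19)) = -25*(7/2 - 55) = -25*(-103/2) = 2575/2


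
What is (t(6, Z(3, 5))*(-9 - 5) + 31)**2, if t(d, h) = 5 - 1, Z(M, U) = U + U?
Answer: 625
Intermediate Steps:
Z(M, U) = 2*U
t(d, h) = 4
(t(6, Z(3, 5))*(-9 - 5) + 31)**2 = (4*(-9 - 5) + 31)**2 = (4*(-14) + 31)**2 = (-56 + 31)**2 = (-25)**2 = 625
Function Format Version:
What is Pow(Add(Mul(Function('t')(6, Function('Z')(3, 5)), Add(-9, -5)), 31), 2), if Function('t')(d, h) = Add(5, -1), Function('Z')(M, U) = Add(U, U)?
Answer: 625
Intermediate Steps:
Function('Z')(M, U) = Mul(2, U)
Function('t')(d, h) = 4
Pow(Add(Mul(Function('t')(6, Function('Z')(3, 5)), Add(-9, -5)), 31), 2) = Pow(Add(Mul(4, Add(-9, -5)), 31), 2) = Pow(Add(Mul(4, -14), 31), 2) = Pow(Add(-56, 31), 2) = Pow(-25, 2) = 625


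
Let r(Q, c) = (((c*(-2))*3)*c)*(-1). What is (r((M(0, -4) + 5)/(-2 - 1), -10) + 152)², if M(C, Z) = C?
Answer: 565504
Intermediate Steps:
r(Q, c) = 6*c² (r(Q, c) = ((-2*c*3)*c)*(-1) = ((-6*c)*c)*(-1) = -6*c²*(-1) = 6*c²)
(r((M(0, -4) + 5)/(-2 - 1), -10) + 152)² = (6*(-10)² + 152)² = (6*100 + 152)² = (600 + 152)² = 752² = 565504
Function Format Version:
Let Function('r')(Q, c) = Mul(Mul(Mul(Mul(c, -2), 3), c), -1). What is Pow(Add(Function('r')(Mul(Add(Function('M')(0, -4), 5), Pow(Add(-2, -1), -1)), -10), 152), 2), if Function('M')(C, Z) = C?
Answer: 565504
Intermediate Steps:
Function('r')(Q, c) = Mul(6, Pow(c, 2)) (Function('r')(Q, c) = Mul(Mul(Mul(Mul(-2, c), 3), c), -1) = Mul(Mul(Mul(-6, c), c), -1) = Mul(Mul(-6, Pow(c, 2)), -1) = Mul(6, Pow(c, 2)))
Pow(Add(Function('r')(Mul(Add(Function('M')(0, -4), 5), Pow(Add(-2, -1), -1)), -10), 152), 2) = Pow(Add(Mul(6, Pow(-10, 2)), 152), 2) = Pow(Add(Mul(6, 100), 152), 2) = Pow(Add(600, 152), 2) = Pow(752, 2) = 565504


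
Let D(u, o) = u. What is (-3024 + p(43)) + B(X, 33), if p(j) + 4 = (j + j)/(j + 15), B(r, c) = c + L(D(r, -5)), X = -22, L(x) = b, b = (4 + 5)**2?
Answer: -84463/29 ≈ -2912.5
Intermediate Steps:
b = 81 (b = 9**2 = 81)
L(x) = 81
B(r, c) = 81 + c (B(r, c) = c + 81 = 81 + c)
p(j) = -4 + 2*j/(15 + j) (p(j) = -4 + (j + j)/(j + 15) = -4 + (2*j)/(15 + j) = -4 + 2*j/(15 + j))
(-3024 + p(43)) + B(X, 33) = (-3024 + 2*(-30 - 1*43)/(15 + 43)) + (81 + 33) = (-3024 + 2*(-30 - 43)/58) + 114 = (-3024 + 2*(1/58)*(-73)) + 114 = (-3024 - 73/29) + 114 = -87769/29 + 114 = -84463/29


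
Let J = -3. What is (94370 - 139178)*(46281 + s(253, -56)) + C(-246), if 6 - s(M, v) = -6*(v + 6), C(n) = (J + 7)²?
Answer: -2060585480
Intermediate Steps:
C(n) = 16 (C(n) = (-3 + 7)² = 4² = 16)
s(M, v) = 42 + 6*v (s(M, v) = 6 - (-6)*(v + 6) = 6 - (-6)*(6 + v) = 6 - (-36 - 6*v) = 6 + (36 + 6*v) = 42 + 6*v)
(94370 - 139178)*(46281 + s(253, -56)) + C(-246) = (94370 - 139178)*(46281 + (42 + 6*(-56))) + 16 = -44808*(46281 + (42 - 336)) + 16 = -44808*(46281 - 294) + 16 = -44808*45987 + 16 = -2060585496 + 16 = -2060585480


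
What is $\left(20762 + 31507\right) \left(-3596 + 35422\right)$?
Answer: $1663513194$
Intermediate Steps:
$\left(20762 + 31507\right) \left(-3596 + 35422\right) = 52269 \cdot 31826 = 1663513194$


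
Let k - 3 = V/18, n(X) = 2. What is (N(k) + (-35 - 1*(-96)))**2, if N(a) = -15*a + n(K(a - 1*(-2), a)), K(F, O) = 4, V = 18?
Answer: 9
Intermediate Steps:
k = 4 (k = 3 + 18/18 = 3 + 18*(1/18) = 3 + 1 = 4)
N(a) = 2 - 15*a (N(a) = -15*a + 2 = 2 - 15*a)
(N(k) + (-35 - 1*(-96)))**2 = ((2 - 15*4) + (-35 - 1*(-96)))**2 = ((2 - 60) + (-35 + 96))**2 = (-58 + 61)**2 = 3**2 = 9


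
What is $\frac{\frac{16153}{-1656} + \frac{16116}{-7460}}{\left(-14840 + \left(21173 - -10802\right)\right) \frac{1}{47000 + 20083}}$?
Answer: $- \frac{822825968209}{17640139800} \approx -46.645$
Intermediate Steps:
$\frac{\frac{16153}{-1656} + \frac{16116}{-7460}}{\left(-14840 + \left(21173 - -10802\right)\right) \frac{1}{47000 + 20083}} = \frac{16153 \left(- \frac{1}{1656}\right) + 16116 \left(- \frac{1}{7460}\right)}{\left(-14840 + \left(21173 + 10802\right)\right) \frac{1}{67083}} = \frac{- \frac{16153}{1656} - \frac{4029}{1865}}{\left(-14840 + 31975\right) \frac{1}{67083}} = - \frac{36797369}{3088440 \cdot 17135 \cdot \frac{1}{67083}} = - \frac{36797369}{3088440 \cdot \frac{17135}{67083}} = \left(- \frac{36797369}{3088440}\right) \frac{67083}{17135} = - \frac{822825968209}{17640139800}$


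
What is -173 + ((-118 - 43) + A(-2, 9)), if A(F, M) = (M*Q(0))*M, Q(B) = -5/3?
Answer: -469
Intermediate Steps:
Q(B) = -5/3 (Q(B) = -5*⅓ = -5/3)
A(F, M) = -5*M²/3 (A(F, M) = (M*(-5/3))*M = (-5*M/3)*M = -5*M²/3)
-173 + ((-118 - 43) + A(-2, 9)) = -173 + ((-118 - 43) - 5/3*9²) = -173 + (-161 - 5/3*81) = -173 + (-161 - 135) = -173 - 296 = -469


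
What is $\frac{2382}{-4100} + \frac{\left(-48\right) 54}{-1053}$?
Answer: $\frac{50117}{26650} \approx 1.8806$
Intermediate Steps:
$\frac{2382}{-4100} + \frac{\left(-48\right) 54}{-1053} = 2382 \left(- \frac{1}{4100}\right) - - \frac{32}{13} = - \frac{1191}{2050} + \frac{32}{13} = \frac{50117}{26650}$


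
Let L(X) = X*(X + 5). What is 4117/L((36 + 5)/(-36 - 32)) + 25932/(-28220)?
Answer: -5842850719/3760315 ≈ -1553.8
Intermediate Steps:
L(X) = X*(5 + X)
4117/L((36 + 5)/(-36 - 32)) + 25932/(-28220) = 4117/((((36 + 5)/(-36 - 32))*(5 + (36 + 5)/(-36 - 32)))) + 25932/(-28220) = 4117/(((41/(-68))*(5 + 41/(-68)))) + 25932*(-1/28220) = 4117/(((41*(-1/68))*(5 + 41*(-1/68)))) - 6483/7055 = 4117/((-41*(5 - 41/68)/68)) - 6483/7055 = 4117/((-41/68*299/68)) - 6483/7055 = 4117/(-12259/4624) - 6483/7055 = 4117*(-4624/12259) - 6483/7055 = -827696/533 - 6483/7055 = -5842850719/3760315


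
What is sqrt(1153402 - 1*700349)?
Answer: sqrt(453053) ≈ 673.09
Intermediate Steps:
sqrt(1153402 - 1*700349) = sqrt(1153402 - 700349) = sqrt(453053)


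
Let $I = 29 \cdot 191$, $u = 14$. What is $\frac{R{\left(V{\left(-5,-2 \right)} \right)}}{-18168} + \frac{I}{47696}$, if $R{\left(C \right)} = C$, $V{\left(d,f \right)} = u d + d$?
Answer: $\frac{4342073}{36105872} \approx 0.12026$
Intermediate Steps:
$V{\left(d,f \right)} = 15 d$ ($V{\left(d,f \right)} = 14 d + d = 15 d$)
$I = 5539$
$\frac{R{\left(V{\left(-5,-2 \right)} \right)}}{-18168} + \frac{I}{47696} = \frac{15 \left(-5\right)}{-18168} + \frac{5539}{47696} = \left(-75\right) \left(- \frac{1}{18168}\right) + 5539 \cdot \frac{1}{47696} = \frac{25}{6056} + \frac{5539}{47696} = \frac{4342073}{36105872}$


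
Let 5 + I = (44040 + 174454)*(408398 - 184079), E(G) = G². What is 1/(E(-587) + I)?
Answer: 1/49012700150 ≈ 2.0403e-11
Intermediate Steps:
I = 49012355581 (I = -5 + (44040 + 174454)*(408398 - 184079) = -5 + 218494*224319 = -5 + 49012355586 = 49012355581)
1/(E(-587) + I) = 1/((-587)² + 49012355581) = 1/(344569 + 49012355581) = 1/49012700150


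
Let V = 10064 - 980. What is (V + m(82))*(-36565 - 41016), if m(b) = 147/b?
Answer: -57800560335/82 ≈ -7.0488e+8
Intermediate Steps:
V = 9084
(V + m(82))*(-36565 - 41016) = (9084 + 147/82)*(-36565 - 41016) = (9084 + 147*(1/82))*(-77581) = (9084 + 147/82)*(-77581) = (745035/82)*(-77581) = -57800560335/82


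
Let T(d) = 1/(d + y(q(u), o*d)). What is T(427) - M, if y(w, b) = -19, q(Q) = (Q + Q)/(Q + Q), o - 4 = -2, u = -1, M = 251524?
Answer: -102621791/408 ≈ -2.5152e+5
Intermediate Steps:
o = 2 (o = 4 - 2 = 2)
q(Q) = 1 (q(Q) = (2*Q)/((2*Q)) = (2*Q)*(1/(2*Q)) = 1)
T(d) = 1/(-19 + d) (T(d) = 1/(d - 19) = 1/(-19 + d))
T(427) - M = 1/(-19 + 427) - 1*251524 = 1/408 - 251524 = -102621791/408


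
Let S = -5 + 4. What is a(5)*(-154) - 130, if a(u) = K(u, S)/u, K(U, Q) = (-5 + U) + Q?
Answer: -496/5 ≈ -99.200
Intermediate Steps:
S = -1
K(U, Q) = -5 + Q + U
a(u) = (-6 + u)/u (a(u) = (-5 - 1 + u)/u = (-6 + u)/u)
a(5)*(-154) - 130 = ((-6 + 5)/5)*(-154) - 130 = ((⅕)*(-1))*(-154) - 130 = -⅕*(-154) - 130 = 154/5 - 130 = -496/5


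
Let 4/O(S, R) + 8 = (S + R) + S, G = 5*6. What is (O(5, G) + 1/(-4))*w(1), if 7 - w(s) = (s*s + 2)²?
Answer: ¼ ≈ 0.25000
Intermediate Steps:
G = 30
O(S, R) = 4/(-8 + R + 2*S) (O(S, R) = 4/(-8 + ((S + R) + S)) = 4/(-8 + ((R + S) + S)) = 4/(-8 + (R + 2*S)) = 4/(-8 + R + 2*S))
w(s) = 7 - (2 + s²)² (w(s) = 7 - (s*s + 2)² = 7 - (s² + 2)² = 7 - (2 + s²)²)
(O(5, G) + 1/(-4))*w(1) = (4/(-8 + 30 + 2*5) + 1/(-4))*(7 - (2 + 1²)²) = (4/(-8 + 30 + 10) - ¼)*(7 - (2 + 1)²) = (4/32 - ¼)*(7 - 1*3²) = (4*(1/32) - ¼)*(7 - 1*9) = (⅛ - ¼)*(7 - 9) = -⅛*(-2) = ¼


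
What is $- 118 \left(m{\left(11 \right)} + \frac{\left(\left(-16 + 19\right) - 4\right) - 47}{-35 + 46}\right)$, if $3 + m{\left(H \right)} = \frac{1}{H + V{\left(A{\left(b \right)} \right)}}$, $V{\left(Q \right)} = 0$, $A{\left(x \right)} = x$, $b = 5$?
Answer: $\frac{9440}{11} \approx 858.18$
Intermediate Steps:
$m{\left(H \right)} = -3 + \frac{1}{H}$ ($m{\left(H \right)} = -3 + \frac{1}{H + 0} = -3 + \frac{1}{H}$)
$- 118 \left(m{\left(11 \right)} + \frac{\left(\left(-16 + 19\right) - 4\right) - 47}{-35 + 46}\right) = - 118 \left(\left(-3 + \frac{1}{11}\right) + \frac{\left(\left(-16 + 19\right) - 4\right) - 47}{-35 + 46}\right) = - 118 \left(\left(-3 + \frac{1}{11}\right) + \frac{\left(3 - 4\right) - 47}{11}\right) = - 118 \left(- \frac{32}{11} + \left(-1 - 47\right) \frac{1}{11}\right) = - 118 \left(- \frac{32}{11} - \frac{48}{11}\right) = \left(-118\right) \left(- \frac{80}{11}\right) = \frac{9440}{11}$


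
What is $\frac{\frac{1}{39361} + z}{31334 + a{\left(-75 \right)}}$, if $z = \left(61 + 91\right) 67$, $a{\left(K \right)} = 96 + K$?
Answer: $\frac{80170485}{246832831} \approx 0.3248$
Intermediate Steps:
$z = 10184$ ($z = 152 \cdot 67 = 10184$)
$\frac{\frac{1}{39361} + z}{31334 + a{\left(-75 \right)}} = \frac{\frac{1}{39361} + 10184}{31334 + \left(96 - 75\right)} = \frac{\frac{1}{39361} + 10184}{31334 + 21} = \frac{400852425}{39361 \cdot 31355} = \frac{400852425}{39361} \cdot \frac{1}{31355} = \frac{80170485}{246832831}$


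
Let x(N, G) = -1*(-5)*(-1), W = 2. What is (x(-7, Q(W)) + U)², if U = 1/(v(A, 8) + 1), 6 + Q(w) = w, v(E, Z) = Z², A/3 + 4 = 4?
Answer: 104976/4225 ≈ 24.846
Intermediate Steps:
A = 0 (A = -12 + 3*4 = -12 + 12 = 0)
Q(w) = -6 + w
U = 1/65 (U = 1/(8² + 1) = 1/(64 + 1) = 1/65 ≈ 0.015385)
x(N, G) = -5 (x(N, G) = 5*(-1) = -5)
(x(-7, Q(W)) + U)² = (-5 + 1/65)² = (-324/65)² = 104976/4225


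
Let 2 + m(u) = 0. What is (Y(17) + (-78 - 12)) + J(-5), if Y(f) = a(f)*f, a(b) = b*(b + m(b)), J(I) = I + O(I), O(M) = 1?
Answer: 4241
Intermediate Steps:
m(u) = -2 (m(u) = -2 + 0 = -2)
J(I) = 1 + I (J(I) = I + 1 = 1 + I)
a(b) = b*(-2 + b) (a(b) = b*(b - 2) = b*(-2 + b))
Y(f) = f²*(-2 + f) (Y(f) = (f*(-2 + f))*f = f²*(-2 + f))
(Y(17) + (-78 - 12)) + J(-5) = (17²*(-2 + 17) + (-78 - 12)) + (1 - 5) = (289*15 - 90) - 4 = (4335 - 90) - 4 = 4245 - 4 = 4241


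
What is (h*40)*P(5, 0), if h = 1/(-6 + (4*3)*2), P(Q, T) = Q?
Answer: 100/9 ≈ 11.111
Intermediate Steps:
h = 1/18 (h = 1/(-6 + 12*2) = 1/(-6 + 24) = 1/18 ≈ 0.055556)
(h*40)*P(5, 0) = ((1/18)*40)*5 = (20/9)*5 = 100/9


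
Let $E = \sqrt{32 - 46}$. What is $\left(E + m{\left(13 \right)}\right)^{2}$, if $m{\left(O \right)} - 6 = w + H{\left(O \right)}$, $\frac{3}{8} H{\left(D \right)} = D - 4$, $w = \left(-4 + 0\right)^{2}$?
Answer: $\left(46 + i \sqrt{14}\right)^{2} \approx 2102.0 + 344.23 i$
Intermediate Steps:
$w = 16$ ($w = \left(-4\right)^{2} = 16$)
$E = i \sqrt{14}$ ($E = \sqrt{-14} = i \sqrt{14} \approx 3.7417 i$)
$H{\left(D \right)} = - \frac{32}{3} + \frac{8 D}{3}$ ($H{\left(D \right)} = \frac{8 \left(D - 4\right)}{3} = \frac{8 \left(-4 + D\right)}{3} = - \frac{32}{3} + \frac{8 D}{3}$)
$m{\left(O \right)} = \frac{34}{3} + \frac{8 O}{3}$ ($m{\left(O \right)} = 6 + \left(16 + \left(- \frac{32}{3} + \frac{8 O}{3}\right)\right) = 6 + \left(\frac{16}{3} + \frac{8 O}{3}\right) = \frac{34}{3} + \frac{8 O}{3}$)
$\left(E + m{\left(13 \right)}\right)^{2} = \left(i \sqrt{14} + \left(\frac{34}{3} + \frac{8}{3} \cdot 13\right)\right)^{2} = \left(i \sqrt{14} + \left(\frac{34}{3} + \frac{104}{3}\right)\right)^{2} = \left(i \sqrt{14} + 46\right)^{2} = \left(46 + i \sqrt{14}\right)^{2}$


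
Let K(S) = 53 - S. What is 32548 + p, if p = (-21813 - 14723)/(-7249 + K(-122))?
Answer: 115140544/3537 ≈ 32553.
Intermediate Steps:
p = 18268/3537 (p = (-21813 - 14723)/(-7249 + (53 - 1*(-122))) = -36536/(-7249 + (53 + 122)) = -36536/(-7249 + 175) = -36536/(-7074) = -36536*(-1/7074) = 18268/3537 ≈ 5.1648)
32548 + p = 32548 + 18268/3537 = 115140544/3537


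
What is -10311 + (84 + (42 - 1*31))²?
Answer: -1286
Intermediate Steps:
-10311 + (84 + (42 - 1*31))² = -10311 + (84 + (42 - 31))² = -10311 + (84 + 11)² = -10311 + 95² = -10311 + 9025 = -1286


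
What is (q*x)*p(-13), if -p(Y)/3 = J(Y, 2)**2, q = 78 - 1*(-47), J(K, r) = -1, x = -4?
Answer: 1500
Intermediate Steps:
q = 125 (q = 78 + 47 = 125)
p(Y) = -3 (p(Y) = -3*(-1)**2 = -3*1 = -3)
(q*x)*p(-13) = (125*(-4))*(-3) = -500*(-3) = 1500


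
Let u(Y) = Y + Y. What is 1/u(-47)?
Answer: -1/94 ≈ -0.010638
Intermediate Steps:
u(Y) = 2*Y
1/u(-47) = 1/(2*(-47)) = 1/(-94) = -1/94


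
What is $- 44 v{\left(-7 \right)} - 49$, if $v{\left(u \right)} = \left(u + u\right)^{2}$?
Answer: $-8673$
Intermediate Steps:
$v{\left(u \right)} = 4 u^{2}$ ($v{\left(u \right)} = \left(2 u\right)^{2} = 4 u^{2}$)
$- 44 v{\left(-7 \right)} - 49 = - 44 \cdot 4 \left(-7\right)^{2} - 49 = - 44 \cdot 4 \cdot 49 - 49 = \left(-44\right) 196 - 49 = -8624 - 49 = -8673$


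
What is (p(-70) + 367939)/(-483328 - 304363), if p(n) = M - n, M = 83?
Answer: -368092/787691 ≈ -0.46731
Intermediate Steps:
p(n) = 83 - n
(p(-70) + 367939)/(-483328 - 304363) = ((83 - 1*(-70)) + 367939)/(-483328 - 304363) = ((83 + 70) + 367939)/(-787691) = (153 + 367939)*(-1/787691) = 368092*(-1/787691) = -368092/787691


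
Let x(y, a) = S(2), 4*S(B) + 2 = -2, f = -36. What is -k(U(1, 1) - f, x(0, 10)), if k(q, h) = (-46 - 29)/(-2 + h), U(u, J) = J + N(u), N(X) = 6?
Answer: -25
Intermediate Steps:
S(B) = -1 (S(B) = -1/2 + (1/4)*(-2) = -1/2 - 1/2 = -1)
x(y, a) = -1
U(u, J) = 6 + J (U(u, J) = J + 6 = 6 + J)
k(q, h) = -75/(-2 + h)
-k(U(1, 1) - f, x(0, 10)) = -(-75)/(-2 - 1) = -(-75)/(-3) = -(-75)*(-1)/3 = -1*25 = -25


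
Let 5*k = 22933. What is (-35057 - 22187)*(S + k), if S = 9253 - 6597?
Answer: -2072976972/5 ≈ -4.1460e+8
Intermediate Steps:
k = 22933/5 (k = (1/5)*22933 = 22933/5 ≈ 4586.6)
S = 2656
(-35057 - 22187)*(S + k) = (-35057 - 22187)*(2656 + 22933/5) = -57244*36213/5 = -2072976972/5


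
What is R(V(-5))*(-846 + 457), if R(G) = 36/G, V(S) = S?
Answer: 14004/5 ≈ 2800.8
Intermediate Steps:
R(V(-5))*(-846 + 457) = (36/(-5))*(-846 + 457) = (36*(-⅕))*(-389) = -36/5*(-389) = 14004/5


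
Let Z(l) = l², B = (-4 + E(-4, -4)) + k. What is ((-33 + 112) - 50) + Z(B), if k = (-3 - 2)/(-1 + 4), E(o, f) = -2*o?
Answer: 310/9 ≈ 34.444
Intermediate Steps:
k = -5/3 ≈ -1.6667
B = 7/3 (B = (-4 - 2*(-4)) - 5/3 = (-4 + 8) - 5/3 = 4 - 5/3 = 7/3 ≈ 2.3333)
((-33 + 112) - 50) + Z(B) = ((-33 + 112) - 50) + (7/3)² = (79 - 50) + 49/9 = 29 + 49/9 = 310/9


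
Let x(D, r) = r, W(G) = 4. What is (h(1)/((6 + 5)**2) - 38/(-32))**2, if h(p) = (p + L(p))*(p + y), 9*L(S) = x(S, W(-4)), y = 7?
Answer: 499746025/303595776 ≈ 1.6461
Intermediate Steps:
L(S) = 4/9 (L(S) = (1/9)*4 = 4/9)
h(p) = (7 + p)*(4/9 + p) (h(p) = (p + 4/9)*(p + 7) = (4/9 + p)*(7 + p) = (7 + p)*(4/9 + p))
(h(1)/((6 + 5)**2) - 38/(-32))**2 = ((28/9 + 1**2 + (67/9)*1)/((6 + 5)**2) - 38/(-32))**2 = ((28/9 + 1 + 67/9)/(11**2) - 38*(-1/32))**2 = ((104/9)/121 + 19/16)**2 = ((104/9)*(1/121) + 19/16)**2 = (104/1089 + 19/16)**2 = (22355/17424)**2 = 499746025/303595776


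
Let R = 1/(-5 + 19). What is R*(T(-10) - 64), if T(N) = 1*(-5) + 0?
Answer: -69/14 ≈ -4.9286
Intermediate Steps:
T(N) = -5 (T(N) = -5 + 0 = -5)
R = 1/14 ≈ 0.071429
R*(T(-10) - 64) = (-5 - 64)/14 = (1/14)*(-69) = -69/14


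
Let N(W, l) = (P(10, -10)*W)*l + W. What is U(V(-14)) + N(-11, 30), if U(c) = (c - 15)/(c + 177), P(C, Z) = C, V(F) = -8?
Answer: -559582/169 ≈ -3311.1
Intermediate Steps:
N(W, l) = W + 10*W*l (N(W, l) = (10*W)*l + W = 10*W*l + W = W + 10*W*l)
U(c) = (-15 + c)/(177 + c)
U(V(-14)) + N(-11, 30) = (-15 - 8)/(177 - 8) - 11*(1 + 10*30) = -23/169 - 11*(1 + 300) = (1/169)*(-23) - 11*301 = -23/169 - 3311 = -559582/169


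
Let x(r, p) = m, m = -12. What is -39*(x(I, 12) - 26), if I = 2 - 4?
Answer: 1482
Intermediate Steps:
I = -2
x(r, p) = -12
-39*(x(I, 12) - 26) = -39*(-12 - 26) = -39*(-38) = 1482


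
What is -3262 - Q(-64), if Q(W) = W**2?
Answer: -7358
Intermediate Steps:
-3262 - Q(-64) = -3262 - 1*(-64)**2 = -3262 - 1*4096 = -3262 - 4096 = -7358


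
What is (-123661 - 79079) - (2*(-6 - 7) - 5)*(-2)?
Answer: -202802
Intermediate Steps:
(-123661 - 79079) - (2*(-6 - 7) - 5)*(-2) = -202740 - (2*(-13) - 5)*(-2) = -202740 - (-26 - 5)*(-2) = -202740 - (-31)*(-2) = -202740 - 1*62 = -202740 - 62 = -202802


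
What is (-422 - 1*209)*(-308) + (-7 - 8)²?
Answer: 194573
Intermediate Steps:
(-422 - 1*209)*(-308) + (-7 - 8)² = (-422 - 209)*(-308) + (-15)² = -631*(-308) + 225 = 194348 + 225 = 194573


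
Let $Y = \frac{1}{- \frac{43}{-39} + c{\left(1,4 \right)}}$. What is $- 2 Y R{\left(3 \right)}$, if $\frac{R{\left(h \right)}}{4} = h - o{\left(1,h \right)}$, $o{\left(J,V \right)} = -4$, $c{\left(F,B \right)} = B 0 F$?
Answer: $- \frac{2184}{43} \approx -50.791$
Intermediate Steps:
$c{\left(F,B \right)} = 0$ ($c{\left(F,B \right)} = 0 F = 0$)
$R{\left(h \right)} = 16 + 4 h$ ($R{\left(h \right)} = 4 \left(h - -4\right) = 4 \left(h + 4\right) = 4 \left(4 + h\right) = 16 + 4 h$)
$Y = \frac{39}{43}$ ($Y = \frac{1}{- \frac{43}{-39} + 0} = \frac{1}{\left(-43\right) \left(- \frac{1}{39}\right) + 0} = \frac{1}{\frac{43}{39} + 0} = \frac{1}{\frac{43}{39}} = \frac{39}{43} \approx 0.90698$)
$- 2 Y R{\left(3 \right)} = \left(-2\right) \frac{39}{43} \left(16 + 4 \cdot 3\right) = - \frac{78 \left(16 + 12\right)}{43} = \left(- \frac{78}{43}\right) 28 = - \frac{2184}{43}$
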